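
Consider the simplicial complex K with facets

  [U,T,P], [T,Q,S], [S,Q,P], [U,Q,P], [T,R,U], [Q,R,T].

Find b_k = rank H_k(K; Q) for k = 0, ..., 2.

b_0 = 1, b_1 = 1, b_2 = 0.

Take the total order P < Q < R < S < T < U on the vertex set. Then K (dimension 2) consists of the simplices:

  0-simplices (6): P, Q, R, S, T, U
  1-simplices (12): PQ, PS, PT, PU, QR, QS, QT, QU, RT, RU, ST, TU
  2-simplices (6): PQS, PQU, PTU, QRT, QST, RTU

so the chain groups are C_0 ≅ Z^6, C_1 ≅ Z^12, C_2 ≅ Z^6.

The boundary map ∂_1: C_1 → C_0 sends each edge [p,q] (with p < q) to q − p.
The 6×12 boundary matrix has rank 5 and Smith normal form diag(1,1,1,1,1).

Boundary ∂_2: C_2 → C_1 sends each 2-simplex [p,q,r] to [q,r] − [p,r] + [p,q]. For instance
  ∂RTU = TU − RU + RT,
  ∂QST = ST − QT + QS.
The 12×6 boundary matrix has rank 6 and Smith normal form diag(1,1,1,1,1,1).

From H_k ≅ ker(∂_k) / im(∂_{k+1}) we obtain:

  H_0: rank C_0 − rank ∂_1 = 6 − 5 = 1, and the invariant factors of ∂_1 are all 1, so H_0 = Z.
  H_1: rank ker ∂_1 − rank ∂_2 = (12 − 5) − 6 = 1, and the invariant factors of ∂_2 are all 1, so H_1 = Z.
  H_2: rank ker ∂_2 − rank ∂_3 = (6 − 6) − 0 = 0, and there is no ∂_3, so H_2 = 0.

(K is a triangulation of the cylinder S^1 x I.)

Hence the Betti numbers are b_0 = 1, b_1 = 1, b_2 = 0.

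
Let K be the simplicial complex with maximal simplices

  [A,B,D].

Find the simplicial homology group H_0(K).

H_0 ≅ Z.

Fix the vertex order A < B < D and write every simplex with vertices in increasing order. Then dim K = 2 and the simplices of K are:

  0-simplices (3): A, B, D
  1-simplices (3): AB, AD, BD
  2-simplices (1): ABD

giving chain groups C_0 ≅ Z^3, C_1 ≅ Z^3, C_2 ≅ Z^1.

∂_1: C_1 → C_0 maps an edge to its endpoints' difference, ∂[p,q] = q − p.
The resulting 3×3 matrix has rank 2, and its Smith normal form has invariant factors (1,1).

Boundary ∂_2: C_2 → C_1 acts by ∂[p,q,r] = [q,r] − [p,r] + [p,q]. For instance
  ∂ABD = BD − AD + AB.
This gives a 3×1 integer matrix of rank 1; reducing to Smith normal form yields diagonal entries (1).

Reading off H_k = ker ∂_k / im ∂_{k+1}:

  H_0: rank C_0 − rank ∂_1 = 3 − 2 = 1, and the invariant factors of ∂_1 are all 1, so H_0 = Z.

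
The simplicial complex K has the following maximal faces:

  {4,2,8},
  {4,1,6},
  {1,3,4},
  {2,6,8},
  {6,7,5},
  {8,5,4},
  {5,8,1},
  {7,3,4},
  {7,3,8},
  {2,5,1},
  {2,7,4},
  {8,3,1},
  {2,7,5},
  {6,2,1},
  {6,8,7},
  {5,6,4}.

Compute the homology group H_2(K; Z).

Order the vertices as 1 < 2 < 3 < 4 < 5 < 6 < 7 < 8. Listing each simplex with vertices in this order, K has dimension 2 with simplices:

  0-simplices (8): [1], [2], [3], [4], [5], [6], [7], [8]
  1-simplices (24): (24 of them)
  2-simplices (16): [1,2,5], [1,2,6], [1,3,4], [1,3,8], [1,4,6], [1,5,8], [2,4,7], [2,4,8], [2,5,7], [2,6,8], [3,4,7], [3,7,8], [4,5,6], [4,5,8], [5,6,7], [6,7,8]

Hence C_0 ≅ Z^8, C_1 ≅ Z^24, C_2 ≅ Z^16.

∂_1: C_1 → C_0 sends each edge [p,q] (with p < q) to q − p.
The 8×24 boundary matrix has rank 7 and Smith normal form diag(1,1,1,1,1,1,1).

∂_2: C_2 → C_1 maps a triangle to the signed sum of its edges. For instance
  ∂[5,6,7] = [6,7] − [5,7] + [5,6],
  ∂[4,5,8] = [5,8] − [4,8] + [4,5].
The 24×16 boundary matrix has rank 15 and Smith normal form diag(1,1,1,1,1,1,1,1,1,1,1,1,1,1,1).

Now H_k = ker ∂_k / im ∂_{k+1}, so:

  H_2: rank ker ∂_2 − rank ∂_3 = (16 − 15) − 0 = 1, and there is no ∂_3, so H_2 = Z.

H_2 = Z.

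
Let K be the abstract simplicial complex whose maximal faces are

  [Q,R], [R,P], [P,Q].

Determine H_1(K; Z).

H_1 = Z.

K has 3 vertices, 3 edges.
rank ∂_1 = 2, rank ∂_2 = 0 ⇒ b_1 = 3 − 2 − 0 = 1. So H_1 = Z.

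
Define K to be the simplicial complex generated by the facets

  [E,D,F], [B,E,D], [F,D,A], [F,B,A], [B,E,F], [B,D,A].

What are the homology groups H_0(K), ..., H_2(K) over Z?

H_0 ≅ Z,  H_1 = 0,  H_2 ≅ Z.

We work with the vertex ordering A < B < D < E < F. The simplices of K, each written with vertices in increasing order, are:

  0-simplices (5): A, B, D, E, F
  1-simplices (9): AB, AD, AF, BD, BE, BF, DE, DF, EF
  2-simplices (6): ABD, ABF, ADF, BDE, BEF, DEF

so the chain groups are C_0 ≅ Z^5, C_1 ≅ Z^9, C_2 ≅ Z^6.

∂_1: C_1 → C_0 sends each edge [p,q] (with p < q) to q − p. For instance
  ∂DF = F − D.
The 5×9 boundary matrix has rank 4 and Smith normal form diag(1,1,1,1).

The boundary map ∂_2: C_2 → C_1 sends each 2-simplex [p,q,r] to [q,r] − [p,r] + [p,q]. For instance
  ∂ADF = DF − AF + AD,
  ∂DEF = EF − DF + DE.
This gives a 9×6 integer matrix of rank 5; reducing to Smith normal form yields diagonal entries (1,1,1,1,1).

Computing H_k = (kernel of ∂_k) / (image of ∂_{k+1}):

  H_0: rank C_0 − rank ∂_1 = 5 − 4 = 1, and the invariant factors of ∂_1 are all 1, so H_0 = Z.
  H_1: rank ker ∂_1 − rank ∂_2 = (9 − 4) − 5 = 0, and the invariant factors of ∂_2 are all 1, so H_1 = 0.
  H_2: rank ker ∂_2 − rank ∂_3 = (6 − 5) − 0 = 1, and there is no ∂_3, so H_2 = Z.

As a check, the Euler characteristic is 5 − 9 + 6 = 2, which agrees with 1 − 0 + 1 = 2.
(K is a triangulation of the 2-sphere S^2.)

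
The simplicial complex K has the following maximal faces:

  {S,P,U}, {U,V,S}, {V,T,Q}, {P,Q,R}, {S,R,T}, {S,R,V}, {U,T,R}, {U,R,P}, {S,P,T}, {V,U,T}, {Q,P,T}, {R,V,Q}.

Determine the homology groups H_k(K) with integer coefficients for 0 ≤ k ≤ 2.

H_0 = Z,  H_1 = Z_2,  H_2 = 0.

Fix the vertex order P < Q < R < S < T < U < V and write every simplex with vertices in increasing order. Then dim K = 2 and the simplices of K are:

  0-simplices (7): P, Q, R, S, T, U, V
  1-simplices (18): PQ, PR, PS, PT, PU, QR, QT, QV, RS, RT, RU, RV, ST, SU, SV, TU, TV, UV
  2-simplices (12): PQR, PQT, PRU, PST, PSU, QRV, QTV, RST, RSV, RTU, SUV, TUV

so the chain groups are C_0 ≅ Z^7, C_1 ≅ Z^18, C_2 ≅ Z^12.

Boundary ∂_1: C_1 → C_0 sends each edge [p,q] (with p < q) to q − p.
The 7×18 boundary matrix has rank 6 and Smith normal form diag(1,1,1,1,1,1).

The boundary map ∂_2: C_2 → C_1 maps a triangle to the signed sum of its edges. For instance
  ∂TUV = UV − TV + TU,
  ∂RSV = SV − RV + RS.
The 18×12 boundary matrix has rank 12 and Smith normal form diag(1,1,1,1,1,1,1,1,1,1,1,2).

Now H_k = ker ∂_k / im ∂_{k+1}, so:

  H_0: rank C_0 − rank ∂_1 = 7 − 6 = 1, and the invariant factors of ∂_1 are all 1, so H_0 = Z.
  H_1: rank ker ∂_1 − rank ∂_2 = (18 − 6) − 12 = 0, and ∂_2 has invariant factor 2 > 1, so H_1 = Z_2.
  H_2: rank ker ∂_2 − rank ∂_3 = (12 − 12) − 0 = 0, and there is no ∂_3, so H_2 = 0.

(K is a triangulation of the real projective plane RP^2.)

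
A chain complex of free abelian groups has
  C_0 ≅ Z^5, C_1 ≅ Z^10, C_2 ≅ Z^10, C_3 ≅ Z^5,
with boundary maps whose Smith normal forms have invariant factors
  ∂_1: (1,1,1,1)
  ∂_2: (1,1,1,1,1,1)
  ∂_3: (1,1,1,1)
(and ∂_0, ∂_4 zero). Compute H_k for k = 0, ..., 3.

H_0 = Z,  H_1 = 0,  H_2 = 0,  H_3 = Z.

H_0: b_0 = 5 − 0 − 4 = 1; torsion from ∂_1 factors > 1: none. So H_0 = Z.
H_1: b_1 = 10 − 4 − 6 = 0; torsion from ∂_2 factors > 1: none. So H_1 = 0.
H_2: b_2 = 10 − 6 − 4 = 0; torsion from ∂_3 factors > 1: none. So H_2 = 0.
H_3: b_3 = 5 − 4 − 0 = 1; torsion from ∂_4 factors > 1: none. So H_3 = Z.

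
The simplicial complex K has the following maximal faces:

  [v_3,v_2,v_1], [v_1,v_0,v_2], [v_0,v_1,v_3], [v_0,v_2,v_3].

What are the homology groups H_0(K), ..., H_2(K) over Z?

Order the vertices as v_0 < v_1 < v_2 < v_3. Listing each simplex with vertices in this order, K has dimension 2 with simplices:

  0-simplices (4): [v_0], [v_1], [v_2], [v_3]
  1-simplices (6): [v_0,v_1], [v_0,v_2], [v_0,v_3], [v_1,v_2], [v_1,v_3], [v_2,v_3]
  2-simplices (4): [v_0,v_1,v_2], [v_0,v_1,v_3], [v_0,v_2,v_3], [v_1,v_2,v_3]

giving chain groups C_0 ≅ Z^4, C_1 ≅ Z^6, C_2 ≅ Z^4.

Boundary ∂_1: C_1 → C_0 is given by ∂[p,q] = [q] − [p]. For instance
  ∂[v_2,v_3] = [v_3] − [v_2].
The resulting 4×6 matrix has rank 3, and its Smith normal form has invariant factors (1,1,1).

∂_2: C_2 → C_1 sends each 2-simplex [p,q,r] to [q,r] − [p,r] + [p,q]. For instance
  ∂[v_0,v_1,v_3] = [v_1,v_3] − [v_0,v_3] + [v_0,v_1],
  ∂[v_1,v_2,v_3] = [v_2,v_3] − [v_1,v_3] + [v_1,v_2].
The resulting 6×4 matrix has rank 3, and its Smith normal form has invariant factors (1,1,1).

From H_k ≅ ker(∂_k) / im(∂_{k+1}) we obtain:

  H_0: rank C_0 − rank ∂_1 = 4 − 3 = 1, and the invariant factors of ∂_1 are all 1, so H_0 ≅ Z.
  H_1: rank ker ∂_1 − rank ∂_2 = (6 − 3) − 3 = 0, and the invariant factors of ∂_2 are all 1, so H_1 ≅ 0.
  H_2: rank ker ∂_2 − rank ∂_3 = (4 − 3) − 0 = 1, and there is no ∂_3, so H_2 ≅ Z.

H_0 ≅ Z,  H_1 = 0,  H_2 ≅ Z.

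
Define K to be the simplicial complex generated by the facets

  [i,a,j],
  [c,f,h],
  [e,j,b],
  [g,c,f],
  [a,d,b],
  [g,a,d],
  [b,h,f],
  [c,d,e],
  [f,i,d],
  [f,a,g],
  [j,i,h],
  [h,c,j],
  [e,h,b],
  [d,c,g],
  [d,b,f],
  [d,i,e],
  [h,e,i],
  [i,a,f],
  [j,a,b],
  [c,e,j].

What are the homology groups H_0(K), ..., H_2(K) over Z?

H_0 = Z,  H_1 = Z ⊕ Z/2Z,  H_2 = 0.

K has 10 vertices, 30 edges, 20 triangles.
rank ∂_0 = 0, rank ∂_1 = 9 ⇒ b_0 = 10 − 0 − 9 = 1; all invariant factors of ∂_1 are 1 so no torsion. So H_0 ≅ Z.
rank ∂_1 = 9, rank ∂_2 = 20 ⇒ b_1 = 30 − 9 − 20 = 1; ∂_2 has invariant factor(s) [2] giving torsion. So H_1 ≅ Z ⊕ Z/2Z.
rank ∂_2 = 20, rank ∂_3 = 0 ⇒ b_2 = 20 − 20 − 0 = 0. So H_2 ≅ 0.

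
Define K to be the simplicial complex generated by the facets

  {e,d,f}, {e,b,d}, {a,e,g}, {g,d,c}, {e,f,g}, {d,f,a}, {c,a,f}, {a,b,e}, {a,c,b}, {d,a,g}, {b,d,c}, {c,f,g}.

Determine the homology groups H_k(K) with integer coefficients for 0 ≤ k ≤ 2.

H_0 ≅ Z,  H_1 ≅ Z/2,  H_2 = 0.

Order the vertices as a < b < c < d < e < f < g. Listing each simplex with vertices in this order, K has dimension 2 with simplices:

  0-simplices (7): a, b, c, d, e, f, g
  1-simplices (18): ab, ac, ad, ae, af, ag, bc, bd, be, cd, cf, cg, de, df, dg, ef, eg, fg
  2-simplices (12): abc, abe, acf, adf, adg, aeg, bcd, bde, cdg, cfg, def, efg

Hence C_0 ≅ Z^7, C_1 ≅ Z^18, C_2 ≅ Z^12.

∂_1: C_1 → C_0 maps an edge to its endpoints' difference, ∂[p,q] = q − p.
The resulting 7×18 matrix has rank 6, and its Smith normal form has invariant factors (1,1,1,1,1,1).

∂_2: C_2 → C_1 maps a triangle to the signed sum of its edges. For instance
  ∂aeg = eg − ag + ae,
  ∂efg = fg − eg + ef.
This gives a 18×12 integer matrix of rank 12; reducing to Smith normal form yields diagonal entries (1,1,1,1,1,1,1,1,1,1,1,2).

Reading off H_k = ker ∂_k / im ∂_{k+1}:

  H_0: rank C_0 − rank ∂_1 = 7 − 6 = 1, and the invariant factors of ∂_1 are all 1, so H_0 ≅ Z.
  H_1: rank ker ∂_1 − rank ∂_2 = (18 − 6) − 12 = 0, and ∂_2 has invariant factor 2 > 1, so H_1 ≅ Z/2.
  H_2: rank ker ∂_2 − rank ∂_3 = (12 − 12) − 0 = 0, and there is no ∂_3, so H_2 ≅ 0.

(K is a triangulation of the real projective plane RP^2.)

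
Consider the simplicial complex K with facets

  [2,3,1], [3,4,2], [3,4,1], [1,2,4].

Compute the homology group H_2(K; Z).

Fix the vertex order 1 < 2 < 3 < 4 and write every simplex with vertices in increasing order. Then dim K = 2 and the simplices of K are:

  0-simplices (4): [1], [2], [3], [4]
  1-simplices (6): [1,2], [1,3], [1,4], [2,3], [2,4], [3,4]
  2-simplices (4): [1,2,3], [1,2,4], [1,3,4], [2,3,4]

Hence C_0 ≅ Z^4, C_1 ≅ Z^6, C_2 ≅ Z^4.

The boundary map ∂_1: C_1 → C_0 maps an edge to its endpoints' difference, ∂[p,q] = q − p. For instance
  ∂[3,4] = [4] − [3].
As a 4×6 matrix over Z this has rank 3, with invariant factors (1,1,1).

Boundary ∂_2: C_2 → C_1 acts by ∂[p,q,r] = [q,r] − [p,r] + [p,q]. For instance
  ∂[1,3,4] = [3,4] − [1,4] + [1,3],
  ∂[1,2,4] = [2,4] − [1,4] + [1,2].
The 6×4 boundary matrix has rank 3 and Smith normal form diag(1,1,1).

From H_k ≅ ker(∂_k) / im(∂_{k+1}) we obtain:

  H_2: rank ker ∂_2 − rank ∂_3 = (4 − 3) − 0 = 1, and there is no ∂_3, so H_2 = Z.

(K is a triangulation of the 2-sphere S^2.)

H_2 ≅ Z.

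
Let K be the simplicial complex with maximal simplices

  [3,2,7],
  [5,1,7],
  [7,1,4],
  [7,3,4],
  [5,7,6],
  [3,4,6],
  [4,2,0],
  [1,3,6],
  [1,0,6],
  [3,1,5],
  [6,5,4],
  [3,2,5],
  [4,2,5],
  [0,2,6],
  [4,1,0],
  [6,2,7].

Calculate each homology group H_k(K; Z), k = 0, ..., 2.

Order the vertices as 0 < 1 < 2 < 3 < 4 < 5 < 6 < 7. Listing each simplex with vertices in this order, K has dimension 2 with simplices:

  0-simplices (8): [0], [1], [2], [3], [4], [5], [6], [7]
  1-simplices (24): (24 of them)
  2-simplices (16): [0,1,4], [0,1,6], [0,2,4], [0,2,6], [1,3,5], [1,3,6], [1,4,7], [1,5,7], [2,3,5], [2,3,7], [2,4,5], [2,6,7], [3,4,6], [3,4,7], [4,5,6], [5,6,7]

Hence C_0 ≅ Z^8, C_1 ≅ Z^24, C_2 ≅ Z^16.

Boundary ∂_1: C_1 → C_0 is given by ∂[p,q] = [q] − [p]. For instance
  ∂[4,5] = [5] − [4].
This gives a 8×24 integer matrix of rank 7; reducing to Smith normal form yields diagonal entries (1,1,1,1,1,1,1).

The boundary map ∂_2: C_2 → C_1 maps a triangle to the signed sum of its edges. For instance
  ∂[3,4,6] = [4,6] − [3,6] + [3,4],
  ∂[0,1,6] = [1,6] − [0,6] + [0,1].
The resulting 24×16 matrix has rank 15, and its Smith normal form has invariant factors (1,1,1,1,1,1,1,1,1,1,1,1,1,1,1).

Now H_k = ker ∂_k / im ∂_{k+1}, so:

  H_0: rank C_0 − rank ∂_1 = 8 − 7 = 1, and the invariant factors of ∂_1 are all 1, so H_0 = Z.
  H_1: rank ker ∂_1 − rank ∂_2 = (24 − 7) − 15 = 2, and the invariant factors of ∂_2 are all 1, so H_1 = Z^2.
  H_2: rank ker ∂_2 − rank ∂_3 = (16 − 15) − 0 = 1, and there is no ∂_3, so H_2 = Z.

H_0 ≅ Z,  H_1 ≅ Z^2,  H_2 ≅ Z.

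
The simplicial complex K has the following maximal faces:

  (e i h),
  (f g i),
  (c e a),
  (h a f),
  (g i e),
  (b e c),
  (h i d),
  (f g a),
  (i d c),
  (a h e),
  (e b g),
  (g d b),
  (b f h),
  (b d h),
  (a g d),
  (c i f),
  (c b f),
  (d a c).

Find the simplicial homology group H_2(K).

H_2 = Z.

We work with the vertex ordering a < b < c < d < e < f < g < h < i. The simplices of K, each written with vertices in increasing order, are:

  0-simplices (9): a, b, c, d, e, f, g, h, i
  1-simplices (27): ac, ad, ae, af, ag, ah, bc, bd, be, bf, bg, bh, cd, ce, cf, ci, dg, dh, di, eg, eh, ei, fg, fh, fi, gi, hi
  2-simplices (18): acd, ace, adg, aeh, afg, afh, bce, bcf, bdg, bdh, beg, bfh, cdi, cfi, dhi, egi, ehi, fgi

Hence C_0 ≅ Z^9, C_1 ≅ Z^27, C_2 ≅ Z^18.

The boundary map ∂_1: C_1 → C_0 sends each edge [p,q] (with p < q) to q − p.
As a 9×27 matrix over Z this has rank 8, with invariant factors (1,1,1,1,1,1,1,1).

∂_2: C_2 → C_1 sends each 2-simplex [p,q,r] to [q,r] − [p,r] + [p,q]. For instance
  ∂afh = fh − ah + af,
  ∂bdg = dg − bg + bd.
The resulting 27×18 matrix has rank 17, and its Smith normal form has invariant factors (1,1,1,1,1,1,1,1,1,1,1,1,1,1,1,1,1).

Now H_k = ker ∂_k / im ∂_{k+1}, so:

  H_2: rank ker ∂_2 − rank ∂_3 = (18 − 17) − 0 = 1, and there is no ∂_3, so H_2 ≅ Z.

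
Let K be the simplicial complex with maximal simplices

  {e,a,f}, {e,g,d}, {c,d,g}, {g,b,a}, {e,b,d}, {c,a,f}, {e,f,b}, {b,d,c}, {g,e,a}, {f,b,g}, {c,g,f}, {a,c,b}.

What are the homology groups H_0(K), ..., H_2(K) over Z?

H_0 = Z,  H_1 = Z_2,  H_2 = 0.

Take the total order a < b < c < d < e < f < g on the vertex set. Then K (dimension 2) consists of the simplices:

  0-simplices (7): a, b, c, d, e, f, g
  1-simplices (18): ab, ac, ae, af, ag, bc, bd, be, bf, bg, cd, cf, cg, de, dg, ef, eg, fg
  2-simplices (12): abc, abg, acf, aef, aeg, bcd, bde, bef, bfg, cdg, cfg, deg

Hence C_0 ≅ Z^7, C_1 ≅ Z^18, C_2 ≅ Z^12.

The boundary map ∂_1: C_1 → C_0 sends each edge [p,q] (with p < q) to q − p. For instance
  ∂cg = g − c.
The resulting 7×18 matrix has rank 6, and its Smith normal form has invariant factors (1,1,1,1,1,1).

∂_2: C_2 → C_1 acts by ∂[p,q,r] = [q,r] − [p,r] + [p,q]. For instance
  ∂abc = bc − ac + ab,
  ∂aef = ef − af + ae.
The resulting 18×12 matrix has rank 12, and its Smith normal form has invariant factors (1,1,1,1,1,1,1,1,1,1,1,2).

From H_k ≅ ker(∂_k) / im(∂_{k+1}) we obtain:

  H_0: rank C_0 − rank ∂_1 = 7 − 6 = 1, and the invariant factors of ∂_1 are all 1, so H_0 ≅ Z.
  H_1: rank ker ∂_1 − rank ∂_2 = (18 − 6) − 12 = 0, and ∂_2 has invariant factor 2 > 1, so H_1 ≅ Z_2.
  H_2: rank ker ∂_2 − rank ∂_3 = (12 − 12) − 0 = 0, and there is no ∂_3, so H_2 ≅ 0.

As a check, the Euler characteristic is 7 − 18 + 12 = 1, which agrees with 1 − 0 + 0 = 1.
(K is a triangulation of the real projective plane RP^2.)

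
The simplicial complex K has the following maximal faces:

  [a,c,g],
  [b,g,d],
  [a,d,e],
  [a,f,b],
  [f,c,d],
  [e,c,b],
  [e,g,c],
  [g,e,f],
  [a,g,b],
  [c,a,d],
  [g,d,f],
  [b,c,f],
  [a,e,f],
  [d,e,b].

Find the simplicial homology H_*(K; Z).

Order the vertices as a < b < c < d < e < f < g. Listing each simplex with vertices in this order, K has dimension 2 with simplices:

  0-simplices (7): a, b, c, d, e, f, g
  1-simplices (21): ab, ac, ad, ae, af, ag, bc, bd, be, bf, bg, cd, ce, cf, cg, de, df, dg, ef, eg, fg
  2-simplices (14): abf, abg, acd, acg, ade, aef, bce, bcf, bde, bdg, cdf, ceg, dfg, efg

giving chain groups C_0 ≅ Z^7, C_1 ≅ Z^21, C_2 ≅ Z^14.

The boundary map ∂_1: C_1 → C_0 maps an edge to its endpoints' difference, ∂[p,q] = q − p. For instance
  ∂cg = g − c.
The resulting 7×21 matrix has rank 6, and its Smith normal form has invariant factors (1,1,1,1,1,1).

Boundary ∂_2: C_2 → C_1 maps a triangle to the signed sum of its edges. For instance
  ∂ade = de − ae + ad,
  ∂bce = ce − be + bc.
As a 21×14 matrix over Z this has rank 13, with invariant factors (1,1,1,1,1,1,1,1,1,1,1,1,1).

Computing H_k = (kernel of ∂_k) / (image of ∂_{k+1}):

  H_0: rank C_0 − rank ∂_1 = 7 − 6 = 1, and the invariant factors of ∂_1 are all 1, so H_0 ≅ Z.
  H_1: rank ker ∂_1 − rank ∂_2 = (21 − 6) − 13 = 2, and the invariant factors of ∂_2 are all 1, so H_1 ≅ Z^2.
  H_2: rank ker ∂_2 − rank ∂_3 = (14 − 13) − 0 = 1, and there is no ∂_3, so H_2 ≅ Z.

(K is a triangulation of the torus T^2.)

H_0 = Z,  H_1 = Z^2,  H_2 = Z.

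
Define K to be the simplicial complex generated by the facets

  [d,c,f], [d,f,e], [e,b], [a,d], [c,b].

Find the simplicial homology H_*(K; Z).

H_0 ≅ Z,  H_1 ≅ Z,  H_2 = 0.

K has 6 vertices, 8 edges, 2 triangles.
rank ∂_0 = 0, rank ∂_1 = 5 ⇒ b_0 = 6 − 0 − 5 = 1; all invariant factors of ∂_1 are 1 so no torsion. So H_0 = Z.
rank ∂_1 = 5, rank ∂_2 = 2 ⇒ b_1 = 8 − 5 − 2 = 1; all invariant factors of ∂_2 are 1 so no torsion. So H_1 = Z.
rank ∂_2 = 2, rank ∂_3 = 0 ⇒ b_2 = 2 − 2 − 0 = 0. So H_2 = 0.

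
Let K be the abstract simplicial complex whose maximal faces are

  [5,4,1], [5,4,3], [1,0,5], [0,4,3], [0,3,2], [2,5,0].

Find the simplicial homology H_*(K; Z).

Take the total order 0 < 1 < 2 < 3 < 4 < 5 on the vertex set. Then K (dimension 2) consists of the simplices:

  0-simplices (6): [0], [1], [2], [3], [4], [5]
  1-simplices (12): [0,1], [0,2], [0,3], [0,4], [0,5], [1,4], [1,5], [2,3], [2,5], [3,4], [3,5], [4,5]
  2-simplices (6): [0,1,5], [0,2,3], [0,2,5], [0,3,4], [1,4,5], [3,4,5]

so the chain groups are C_0 ≅ Z^6, C_1 ≅ Z^12, C_2 ≅ Z^6.

The boundary map ∂_1: C_1 → C_0 sends each edge [p,q] (with p < q) to q − p. For instance
  ∂[3,4] = [4] − [3].
The 6×12 boundary matrix has rank 5 and Smith normal form diag(1,1,1,1,1).

∂_2: C_2 → C_1 sends each 2-simplex [p,q,r] to [q,r] − [p,r] + [p,q]. For instance
  ∂[0,1,5] = [1,5] − [0,5] + [0,1],
  ∂[0,2,5] = [2,5] − [0,5] + [0,2].
As a 12×6 matrix over Z this has rank 6, with invariant factors (1,1,1,1,1,1).

Now H_k = ker ∂_k / im ∂_{k+1}, so:

  H_0: rank C_0 − rank ∂_1 = 6 − 5 = 1, and the invariant factors of ∂_1 are all 1, so H_0 = Z.
  H_1: rank ker ∂_1 − rank ∂_2 = (12 − 5) − 6 = 1, and the invariant factors of ∂_2 are all 1, so H_1 = Z.
  H_2: rank ker ∂_2 − rank ∂_3 = (6 − 6) − 0 = 0, and there is no ∂_3, so H_2 = 0.

(K is a triangulation of the cylinder S^1 x I.)

H_0 = Z,  H_1 = Z,  H_2 = 0.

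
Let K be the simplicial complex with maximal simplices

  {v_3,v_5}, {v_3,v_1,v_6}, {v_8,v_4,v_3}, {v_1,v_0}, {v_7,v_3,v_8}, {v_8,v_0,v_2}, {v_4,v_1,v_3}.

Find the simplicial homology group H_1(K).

H_1 = Z.

Take the total order v_0 < v_1 < v_2 < v_3 < v_4 < v_5 < v_6 < v_7 < v_8 on the vertex set. Then K (dimension 2) consists of the simplices:

  0-simplices (9): [v_0], [v_1], [v_2], [v_3], [v_4], [v_5], [v_6], [v_7], [v_8]
  1-simplices (14): [v_0,v_1], [v_0,v_2], [v_0,v_8], [v_1,v_3], [v_1,v_4], [v_1,v_6], [v_2,v_8], [v_3,v_4], [v_3,v_5], [v_3,v_6], [v_3,v_7], [v_3,v_8], [v_4,v_8], [v_7,v_8]
  2-simplices (5): [v_0,v_2,v_8], [v_1,v_3,v_4], [v_1,v_3,v_6], [v_3,v_4,v_8], [v_3,v_7,v_8]

giving chain groups C_0 ≅ Z^9, C_1 ≅ Z^14, C_2 ≅ Z^5.

∂_1: C_1 → C_0 sends each edge [p,q] (with p < q) to q − p.
As a 9×14 matrix over Z this has rank 8, with invariant factors (1,1,1,1,1,1,1,1).

Boundary ∂_2: C_2 → C_1 sends each 2-simplex [p,q,r] to [q,r] − [p,r] + [p,q]. For instance
  ∂[v_1,v_3,v_6] = [v_3,v_6] − [v_1,v_6] + [v_1,v_3],
  ∂[v_3,v_7,v_8] = [v_7,v_8] − [v_3,v_8] + [v_3,v_7].
The resulting 14×5 matrix has rank 5, and its Smith normal form has invariant factors (1,1,1,1,1).

Reading off H_k = ker ∂_k / im ∂_{k+1}:

  H_1: rank ker ∂_1 − rank ∂_2 = (14 − 8) − 5 = 1, and the invariant factors of ∂_2 are all 1, so H_1 = Z.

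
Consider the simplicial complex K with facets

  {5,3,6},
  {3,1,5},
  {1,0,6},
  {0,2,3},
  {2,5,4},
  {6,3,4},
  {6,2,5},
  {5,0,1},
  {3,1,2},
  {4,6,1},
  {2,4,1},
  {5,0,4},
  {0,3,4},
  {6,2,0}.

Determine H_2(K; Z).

H_2 = Z.

We work with the vertex ordering 0 < 1 < 2 < 3 < 4 < 5 < 6. The simplices of K, each written with vertices in increasing order, are:

  0-simplices (7): [0], [1], [2], [3], [4], [5], [6]
  1-simplices (21): [0,1], [0,2], [0,3], [0,4], [0,5], [0,6], [1,2], [1,3], [1,4], [1,5], [1,6], [2,3], [2,4], [2,5], [2,6], [3,4], [3,5], [3,6], [4,5], [4,6], [5,6]
  2-simplices (14): [0,1,5], [0,1,6], [0,2,3], [0,2,6], [0,3,4], [0,4,5], [1,2,3], [1,2,4], [1,3,5], [1,4,6], [2,4,5], [2,5,6], [3,4,6], [3,5,6]

so the chain groups are C_0 ≅ Z^7, C_1 ≅ Z^21, C_2 ≅ Z^14.

The boundary map ∂_1: C_1 → C_0 is given by ∂[p,q] = [q] − [p].
This gives a 7×21 integer matrix of rank 6; reducing to Smith normal form yields diagonal entries (1,1,1,1,1,1).

The boundary map ∂_2: C_2 → C_1 acts by ∂[p,q,r] = [q,r] − [p,r] + [p,q]. For instance
  ∂[3,5,6] = [5,6] − [3,6] + [3,5],
  ∂[0,3,4] = [3,4] − [0,4] + [0,3].
This gives a 21×14 integer matrix of rank 13; reducing to Smith normal form yields diagonal entries (1,1,1,1,1,1,1,1,1,1,1,1,1).

Now H_k = ker ∂_k / im ∂_{k+1}, so:

  H_2: rank ker ∂_2 − rank ∂_3 = (14 − 13) − 0 = 1, and there is no ∂_3, so H_2 ≅ Z.

(K is a triangulation of the torus T^2.)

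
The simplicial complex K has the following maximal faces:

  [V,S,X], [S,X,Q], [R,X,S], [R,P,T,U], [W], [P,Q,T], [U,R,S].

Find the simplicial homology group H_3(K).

Fix the vertex order P < Q < R < S < T < U < V < W < X and write every simplex with vertices in increasing order. Then dim K = 3 and the simplices of K are:

  0-simplices (9): P, Q, R, S, T, U, V, W, X
  1-simplices (16): PQ, PR, PT, PU, QS, QT, QX, RS, RT, RU, RX, SU, SV, SX, TU, VX
  2-simplices (9): PQT, PRT, PRU, PTU, QSX, RSU, RSX, RTU, SVX
  3-simplices (1): PRTU

giving chain groups C_0 ≅ Z^9, C_1 ≅ Z^16, C_2 ≅ Z^9, C_3 ≅ Z^1.

The boundary map ∂_1: C_1 → C_0 is given by ∂[p,q] = [q] − [p].
This gives a 9×16 integer matrix of rank 7; reducing to Smith normal form yields diagonal entries (1,1,1,1,1,1,1).

The boundary map ∂_2: C_2 → C_1 maps a triangle to the signed sum of its edges. For instance
  ∂RSX = SX − RX + RS,
  ∂PRU = RU − PU + PR.
This gives a 16×9 integer matrix of rank 8; reducing to Smith normal form yields diagonal entries (1,1,1,1,1,1,1,1).

The boundary map ∂_3: C_3 → C_2 sends each 3-simplex σ to the alternating sum Σ_i (−1)^i (σ with its i-th vertex removed). For instance
  ∂PRTU = RTU − PTU + PRU − PRT.
This gives a 9×1 integer matrix of rank 1; reducing to Smith normal form yields diagonal entries (1).

Now H_k = ker ∂_k / im ∂_{k+1}, so:

  H_3: rank ker ∂_3 − rank ∂_4 = (1 − 1) − 0 = 0, and there is no ∂_4, so H_3 = 0.

H_3 = 0.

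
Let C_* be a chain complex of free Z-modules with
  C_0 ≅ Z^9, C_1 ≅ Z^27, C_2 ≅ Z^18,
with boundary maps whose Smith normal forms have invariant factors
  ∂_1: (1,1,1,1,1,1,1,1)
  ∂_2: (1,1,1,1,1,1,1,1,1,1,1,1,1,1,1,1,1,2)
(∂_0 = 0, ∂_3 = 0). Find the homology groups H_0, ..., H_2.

H_0: b_0 = 9 − 0 − 8 = 1; torsion from ∂_1 factors > 1: none. So H_0 ≅ Z.
H_1: b_1 = 27 − 8 − 18 = 1; torsion from ∂_2 factors > 1: [2]. So H_1 ≅ Z × Z/2.
H_2: b_2 = 18 − 18 − 0 = 0; torsion from ∂_3 factors > 1: none. So H_2 ≅ 0.

H_0 ≅ Z,  H_1 ≅ Z × Z/2,  H_2 = 0.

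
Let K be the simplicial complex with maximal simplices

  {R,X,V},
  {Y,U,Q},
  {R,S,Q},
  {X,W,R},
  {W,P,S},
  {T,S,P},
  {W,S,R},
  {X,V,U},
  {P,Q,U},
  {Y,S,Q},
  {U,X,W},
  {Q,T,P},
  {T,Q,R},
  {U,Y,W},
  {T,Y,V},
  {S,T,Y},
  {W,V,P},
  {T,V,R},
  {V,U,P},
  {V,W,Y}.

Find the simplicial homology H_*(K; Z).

H_0 ≅ Z,  H_1 ≅ Z ⊕ Z/2,  H_2 = 0.

Order the vertices as P < Q < R < S < T < U < V < W < X < Y. Listing each simplex with vertices in this order, K has dimension 2 with simplices:

  0-simplices (10): P, Q, R, S, T, U, V, W, X, Y
  1-simplices (30): PQ, PS, PT, PU, PV, PW, QR, QS, QT, QU, QY, RS, RT, RV, RW, RX, ST, SW, SY, TV, TY, UV, UW, UX, UY, VW, VX, VY, WX, WY
  2-simplices (20): PQT, PQU, PST, PSW, PUV, PVW, QRS, QRT, QSY, QUY, RSW, RTV, RVX, RWX, STY, TVY, UVX, UWX, UWY, VWY

so the chain groups are C_0 ≅ Z^10, C_1 ≅ Z^30, C_2 ≅ Z^20.

The boundary map ∂_1: C_1 → C_0 maps an edge to its endpoints' difference, ∂[p,q] = q − p.
As a 10×30 matrix over Z this has rank 9, with invariant factors (1,1,1,1,1,1,1,1,1).

The boundary map ∂_2: C_2 → C_1 maps a triangle to the signed sum of its edges. For instance
  ∂QUY = UY − QY + QU,
  ∂PQU = QU − PU + PQ.
The resulting 30×20 matrix has rank 20, and its Smith normal form has invariant factors (1,1,1,1,1,1,1,1,1,1,1,1,1,1,1,1,1,1,1,2).

Now H_k = ker ∂_k / im ∂_{k+1}, so:

  H_0: rank C_0 − rank ∂_1 = 10 − 9 = 1, and the invariant factors of ∂_1 are all 1, so H_0 ≅ Z.
  H_1: rank ker ∂_1 − rank ∂_2 = (30 − 9) − 20 = 1, and ∂_2 has invariant factor 2 > 1, so H_1 ≅ Z ⊕ Z/2.
  H_2: rank ker ∂_2 − rank ∂_3 = (20 − 20) − 0 = 0, and there is no ∂_3, so H_2 ≅ 0.

(K is a triangulation of the Klein bottle.)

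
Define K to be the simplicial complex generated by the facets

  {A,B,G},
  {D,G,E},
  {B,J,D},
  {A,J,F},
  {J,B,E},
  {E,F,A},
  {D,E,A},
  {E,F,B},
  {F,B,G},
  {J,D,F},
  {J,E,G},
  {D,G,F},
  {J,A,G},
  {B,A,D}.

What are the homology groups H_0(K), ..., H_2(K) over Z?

H_0 = Z,  H_1 = Z^2,  H_2 = Z.

Take the total order A < B < D < E < F < G < J on the vertex set. Then K (dimension 2) consists of the simplices:

  0-simplices (7): A, B, D, E, F, G, J
  1-simplices (21): AB, AD, AE, AF, AG, AJ, BD, BE, BF, BG, BJ, DE, DF, DG, DJ, EF, EG, EJ, FG, FJ, GJ
  2-simplices (14): ABD, ABG, ADE, AEF, AFJ, AGJ, BDJ, BEF, BEJ, BFG, DEG, DFG, DFJ, EGJ

so the chain groups are C_0 ≅ Z^7, C_1 ≅ Z^21, C_2 ≅ Z^14.

The boundary map ∂_1: C_1 → C_0 maps an edge to its endpoints' difference, ∂[p,q] = q − p. For instance
  ∂AG = G − A.
As a 7×21 matrix over Z this has rank 6, with invariant factors (1,1,1,1,1,1).

∂_2: C_2 → C_1 sends each 2-simplex [p,q,r] to [q,r] − [p,r] + [p,q]. For instance
  ∂ADE = DE − AE + AD,
  ∂ABG = BG − AG + AB.
As a 21×14 matrix over Z this has rank 13, with invariant factors (1,1,1,1,1,1,1,1,1,1,1,1,1).

Now H_k = ker ∂_k / im ∂_{k+1}, so:

  H_0: rank C_0 − rank ∂_1 = 7 − 6 = 1, and the invariant factors of ∂_1 are all 1, so H_0 ≅ Z.
  H_1: rank ker ∂_1 − rank ∂_2 = (21 − 6) − 13 = 2, and the invariant factors of ∂_2 are all 1, so H_1 ≅ Z^2.
  H_2: rank ker ∂_2 − rank ∂_3 = (14 − 13) − 0 = 1, and there is no ∂_3, so H_2 ≅ Z.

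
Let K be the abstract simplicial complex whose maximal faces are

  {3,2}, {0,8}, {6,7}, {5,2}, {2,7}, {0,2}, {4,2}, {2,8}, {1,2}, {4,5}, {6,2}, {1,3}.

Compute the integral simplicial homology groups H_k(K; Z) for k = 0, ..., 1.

Take the total order 0 < 1 < 2 < 3 < 4 < 5 < 6 < 7 < 8 on the vertex set. Then K (dimension 1) consists of the simplices:

  0-simplices (9): [0], [1], [2], [3], [4], [5], [6], [7], [8]
  1-simplices (12): [0,2], [0,8], [1,2], [1,3], [2,3], [2,4], [2,5], [2,6], [2,7], [2,8], [4,5], [6,7]

Hence C_0 ≅ Z^9, C_1 ≅ Z^12.

The boundary map ∂_1: C_1 → C_0 is given by ∂[p,q] = [q] − [p].
The resulting 9×12 matrix has rank 8, and its Smith normal form has invariant factors (1,1,1,1,1,1,1,1).

Now H_k = ker ∂_k / im ∂_{k+1}, so:

  H_0: rank C_0 − rank ∂_1 = 9 − 8 = 1, and the invariant factors of ∂_1 are all 1, so H_0 = Z.
  H_1: rank ker ∂_1 − rank ∂_2 = (12 − 8) − 0 = 4, and there is no ∂_2, so H_1 = Z^4.

(K is a triangulation of a wedge of 4 circles.)

H_0 ≅ Z,  H_1 ≅ Z^4.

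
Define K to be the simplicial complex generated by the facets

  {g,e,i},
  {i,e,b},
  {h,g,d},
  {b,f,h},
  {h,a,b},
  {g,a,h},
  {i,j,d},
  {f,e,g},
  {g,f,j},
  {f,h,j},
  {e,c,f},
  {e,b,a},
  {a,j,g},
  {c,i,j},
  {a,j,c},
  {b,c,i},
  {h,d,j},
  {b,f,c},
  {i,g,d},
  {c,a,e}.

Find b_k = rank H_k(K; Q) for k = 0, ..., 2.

Take the total order a < b < c < d < e < f < g < h < i < j on the vertex set. Then K (dimension 2) consists of the simplices:

  0-simplices (10): a, b, c, d, e, f, g, h, i, j
  1-simplices (30): ab, ac, ae, ag, ah, aj, bc, be, bf, bh, bi, ce, cf, ci, cj, dg, dh, di, dj, ef, eg, ei, fg, fh, fj, gh, gi, gj, hj, ij
  2-simplices (20): abe, abh, ace, acj, agh, agj, bcf, bci, bei, bfh, cef, cij, dgh, dgi, dhj, dij, efg, egi, fgj, fhj

giving chain groups C_0 ≅ Z^10, C_1 ≅ Z^30, C_2 ≅ Z^20.

The boundary map ∂_1: C_1 → C_0 is given by ∂[p,q] = [q] − [p]. For instance
  ∂cf = f − c.
This gives a 10×30 integer matrix of rank 9; reducing to Smith normal form yields diagonal entries (1,1,1,1,1,1,1,1,1).

The boundary map ∂_2: C_2 → C_1 sends each 2-simplex [p,q,r] to [q,r] − [p,r] + [p,q]. For instance
  ∂dij = ij − dj + di,
  ∂efg = fg − eg + ef.
The 30×20 boundary matrix has rank 20 and Smith normal form diag(1,1,1,1,1,1,1,1,1,1,1,1,1,1,1,1,1,1,1,2).

Reading off H_k = ker ∂_k / im ∂_{k+1}:

  H_0: rank C_0 − rank ∂_1 = 10 − 9 = 1, and the invariant factors of ∂_1 are all 1, so H_0 = Z.
  H_1: rank ker ∂_1 − rank ∂_2 = (30 − 9) − 20 = 1, and ∂_2 has invariant factor 2 > 1, so H_1 = Z ⊕ Z/2.
  H_2: rank ker ∂_2 − rank ∂_3 = (20 − 20) − 0 = 0, and there is no ∂_3, so H_2 = 0.

(K is a triangulation of the Klein bottle.)

Hence the Betti numbers are b_0 = 1, b_1 = 1, b_2 = 0.

b_0 = 1, b_1 = 1, b_2 = 0.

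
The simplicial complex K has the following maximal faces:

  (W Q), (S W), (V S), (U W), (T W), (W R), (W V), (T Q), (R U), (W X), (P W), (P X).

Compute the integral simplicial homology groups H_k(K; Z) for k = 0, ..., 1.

H_0 ≅ Z,  H_1 ≅ Z^4.

Fix the vertex order P < Q < R < S < T < U < V < W < X and write every simplex with vertices in increasing order. Then dim K = 1 and the simplices of K are:

  0-simplices (9): P, Q, R, S, T, U, V, W, X
  1-simplices (12): PW, PX, QT, QW, RU, RW, SV, SW, TW, UW, VW, WX

so the chain groups are C_0 ≅ Z^9, C_1 ≅ Z^12.

Boundary ∂_1: C_1 → C_0 is given by ∂[p,q] = [q] − [p]. For instance
  ∂PW = W − P.
As a 9×12 matrix over Z this has rank 8, with invariant factors (1,1,1,1,1,1,1,1).

From H_k ≅ ker(∂_k) / im(∂_{k+1}) we obtain:

  H_0: rank C_0 − rank ∂_1 = 9 − 8 = 1, and the invariant factors of ∂_1 are all 1, so H_0 = Z.
  H_1: rank ker ∂_1 − rank ∂_2 = (12 − 8) − 0 = 4, and there is no ∂_2, so H_1 = Z^4.

As a check, the Euler characteristic is 9 − 12 = -3, which agrees with 1 − 4 = -3.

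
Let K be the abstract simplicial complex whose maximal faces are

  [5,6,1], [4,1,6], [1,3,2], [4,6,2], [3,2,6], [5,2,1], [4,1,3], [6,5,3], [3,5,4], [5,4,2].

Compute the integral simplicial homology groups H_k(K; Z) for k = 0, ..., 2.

H_0 = Z,  H_1 = Z/2,  H_2 = 0.

Take the total order 1 < 2 < 3 < 4 < 5 < 6 on the vertex set. Then K (dimension 2) consists of the simplices:

  0-simplices (6): [1], [2], [3], [4], [5], [6]
  1-simplices (15): [1,2], [1,3], [1,4], [1,5], [1,6], [2,3], [2,4], [2,5], [2,6], [3,4], [3,5], [3,6], [4,5], [4,6], [5,6]
  2-simplices (10): [1,2,3], [1,2,5], [1,3,4], [1,4,6], [1,5,6], [2,3,6], [2,4,5], [2,4,6], [3,4,5], [3,5,6]

giving chain groups C_0 ≅ Z^6, C_1 ≅ Z^15, C_2 ≅ Z^10.

∂_1: C_1 → C_0 is given by ∂[p,q] = [q] − [p]. For instance
  ∂[5,6] = [6] − [5].
As a 6×15 matrix over Z this has rank 5, with invariant factors (1,1,1,1,1).

The boundary map ∂_2: C_2 → C_1 sends each 2-simplex [p,q,r] to [q,r] − [p,r] + [p,q]. For instance
  ∂[3,5,6] = [5,6] − [3,6] + [3,5],
  ∂[1,2,3] = [2,3] − [1,3] + [1,2].
This gives a 15×10 integer matrix of rank 10; reducing to Smith normal form yields diagonal entries (1,1,1,1,1,1,1,1,1,2).

Computing H_k = (kernel of ∂_k) / (image of ∂_{k+1}):

  H_0: rank C_0 − rank ∂_1 = 6 − 5 = 1, and the invariant factors of ∂_1 are all 1, so H_0 ≅ Z.
  H_1: rank ker ∂_1 − rank ∂_2 = (15 − 5) − 10 = 0, and ∂_2 has invariant factor 2 > 1, so H_1 ≅ Z/2.
  H_2: rank ker ∂_2 − rank ∂_3 = (10 − 10) − 0 = 0, and there is no ∂_3, so H_2 ≅ 0.

As a check, the Euler characteristic is 6 − 15 + 10 = 1, which agrees with 1 − 0 + 0 = 1.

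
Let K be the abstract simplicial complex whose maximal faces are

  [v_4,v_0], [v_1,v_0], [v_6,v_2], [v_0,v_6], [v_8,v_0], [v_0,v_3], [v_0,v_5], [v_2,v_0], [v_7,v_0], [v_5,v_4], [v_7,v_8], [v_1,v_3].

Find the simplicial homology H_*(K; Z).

H_0 = Z,  H_1 = Z^4.

Order the vertices as v_0 < v_1 < v_2 < v_3 < v_4 < v_5 < v_6 < v_7 < v_8. Listing each simplex with vertices in this order, K has dimension 1 with simplices:

  0-simplices (9): [v_0], [v_1], [v_2], [v_3], [v_4], [v_5], [v_6], [v_7], [v_8]
  1-simplices (12): [v_0,v_1], [v_0,v_2], [v_0,v_3], [v_0,v_4], [v_0,v_5], [v_0,v_6], [v_0,v_7], [v_0,v_8], [v_1,v_3], [v_2,v_6], [v_4,v_5], [v_7,v_8]

so the chain groups are C_0 ≅ Z^9, C_1 ≅ Z^12.

Boundary ∂_1: C_1 → C_0 is given by ∂[p,q] = [q] − [p].
The resulting 9×12 matrix has rank 8, and its Smith normal form has invariant factors (1,1,1,1,1,1,1,1).

Now H_k = ker ∂_k / im ∂_{k+1}, so:

  H_0: rank C_0 − rank ∂_1 = 9 − 8 = 1, and the invariant factors of ∂_1 are all 1, so H_0 ≅ Z.
  H_1: rank ker ∂_1 − rank ∂_2 = (12 − 8) − 0 = 4, and there is no ∂_2, so H_1 ≅ Z^4.

As a check, the Euler characteristic is 9 − 12 = -3, which agrees with 1 − 4 = -3.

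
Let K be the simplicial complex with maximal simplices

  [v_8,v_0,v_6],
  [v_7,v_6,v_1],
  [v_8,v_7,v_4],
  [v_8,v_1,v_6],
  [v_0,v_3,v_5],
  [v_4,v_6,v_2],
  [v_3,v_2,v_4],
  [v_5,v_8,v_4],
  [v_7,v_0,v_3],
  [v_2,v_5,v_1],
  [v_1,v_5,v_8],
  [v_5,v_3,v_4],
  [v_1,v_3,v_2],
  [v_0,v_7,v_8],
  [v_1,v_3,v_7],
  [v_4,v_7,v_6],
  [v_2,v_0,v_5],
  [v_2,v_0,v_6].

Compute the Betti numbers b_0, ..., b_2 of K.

Order the vertices as v_0 < v_1 < v_2 < v_3 < v_4 < v_5 < v_6 < v_7 < v_8. Listing each simplex with vertices in this order, K has dimension 2 with simplices:

  0-simplices (9): [v_0], [v_1], [v_2], [v_3], [v_4], [v_5], [v_6], [v_7], [v_8]
  1-simplices (27): (27 of them)
  2-simplices (18): (18 of them)

giving chain groups C_0 ≅ Z^9, C_1 ≅ Z^27, C_2 ≅ Z^18.

∂_1: C_1 → C_0 is given by ∂[p,q] = [q] − [p].
The resulting 9×27 matrix has rank 8, and its Smith normal form has invariant factors (1,1,1,1,1,1,1,1).

Boundary ∂_2: C_2 → C_1 acts by ∂[p,q,r] = [q,r] − [p,r] + [p,q]. For instance
  ∂[v_1,v_2,v_3] = [v_2,v_3] − [v_1,v_3] + [v_1,v_2],
  ∂[v_4,v_7,v_8] = [v_7,v_8] − [v_4,v_8] + [v_4,v_7].
This gives a 27×18 integer matrix of rank 18; reducing to Smith normal form yields diagonal entries (1,1,1,1,1,1,1,1,1,1,1,1,1,1,1,1,1,2).

Computing H_k = (kernel of ∂_k) / (image of ∂_{k+1}):

  H_0: rank C_0 − rank ∂_1 = 9 − 8 = 1, and the invariant factors of ∂_1 are all 1, so H_0 = Z.
  H_1: rank ker ∂_1 − rank ∂_2 = (27 − 8) − 18 = 1, and ∂_2 has invariant factor 2 > 1, so H_1 = Z ⊕ Z/2.
  H_2: rank ker ∂_2 − rank ∂_3 = (18 − 18) − 0 = 0, and there is no ∂_3, so H_2 = 0.

As a check, the Euler characteristic is 9 − 27 + 18 = 0, which agrees with 1 − 1 + 0 = 0.

Hence the Betti numbers are b_0 = 1, b_1 = 1, b_2 = 0.

b_0 = 1, b_1 = 1, b_2 = 0.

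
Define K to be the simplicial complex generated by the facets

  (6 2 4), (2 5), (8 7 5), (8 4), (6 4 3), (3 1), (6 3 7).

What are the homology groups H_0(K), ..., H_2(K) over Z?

Take the total order 1 < 2 < 3 < 4 < 5 < 6 < 7 < 8 on the vertex set. Then K (dimension 2) consists of the simplices:

  0-simplices (8): [1], [2], [3], [4], [5], [6], [7], [8]
  1-simplices (13): [1,3], [2,4], [2,5], [2,6], [3,4], [3,6], [3,7], [4,6], [4,8], [5,7], [5,8], [6,7], [7,8]
  2-simplices (4): [2,4,6], [3,4,6], [3,6,7], [5,7,8]

giving chain groups C_0 ≅ Z^8, C_1 ≅ Z^13, C_2 ≅ Z^4.

∂_1: C_1 → C_0 is given by ∂[p,q] = [q] − [p]. For instance
  ∂[3,4] = [4] − [3].
This gives a 8×13 integer matrix of rank 7; reducing to Smith normal form yields diagonal entries (1,1,1,1,1,1,1).

Boundary ∂_2: C_2 → C_1 sends each 2-simplex [p,q,r] to [q,r] − [p,r] + [p,q]. For instance
  ∂[3,6,7] = [6,7] − [3,7] + [3,6],
  ∂[2,4,6] = [4,6] − [2,6] + [2,4].
As a 13×4 matrix over Z this has rank 4, with invariant factors (1,1,1,1).

From H_k ≅ ker(∂_k) / im(∂_{k+1}) we obtain:

  H_0: rank C_0 − rank ∂_1 = 8 − 7 = 1, and the invariant factors of ∂_1 are all 1, so H_0 ≅ Z.
  H_1: rank ker ∂_1 − rank ∂_2 = (13 − 7) − 4 = 2, and the invariant factors of ∂_2 are all 1, so H_1 ≅ Z^2.
  H_2: rank ker ∂_2 − rank ∂_3 = (4 − 4) − 0 = 0, and there is no ∂_3, so H_2 ≅ 0.

H_0 ≅ Z,  H_1 ≅ Z^2,  H_2 = 0.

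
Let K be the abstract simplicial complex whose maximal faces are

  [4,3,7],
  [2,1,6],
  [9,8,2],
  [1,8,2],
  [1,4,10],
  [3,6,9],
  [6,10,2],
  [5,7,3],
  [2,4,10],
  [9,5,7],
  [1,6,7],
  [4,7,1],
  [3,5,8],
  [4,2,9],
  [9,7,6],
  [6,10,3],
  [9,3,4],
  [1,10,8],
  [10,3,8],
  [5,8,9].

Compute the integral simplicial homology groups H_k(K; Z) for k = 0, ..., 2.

Order the vertices as 1 < 2 < 3 < 4 < 5 < 6 < 7 < 8 < 9 < 10. Listing each simplex with vertices in this order, K has dimension 2 with simplices:

  0-simplices (10): [1], [2], [3], [4], [5], [6], [7], [8], [9], [10]
  1-simplices (30): (30 of them)
  2-simplices (20): (20 of them)

so the chain groups are C_0 ≅ Z^10, C_1 ≅ Z^30, C_2 ≅ Z^20.

∂_1: C_1 → C_0 sends each edge [p,q] (with p < q) to q − p. For instance
  ∂[1,6] = [6] − [1].
The 10×30 boundary matrix has rank 9 and Smith normal form diag(1,1,1,1,1,1,1,1,1).

Boundary ∂_2: C_2 → C_1 sends each 2-simplex [p,q,r] to [q,r] − [p,r] + [p,q]. For instance
  ∂[5,8,9] = [8,9] − [5,9] + [5,8],
  ∂[1,4,7] = [4,7] − [1,7] + [1,4].
The resulting 30×20 matrix has rank 20, and its Smith normal form has invariant factors (1,1,1,1,1,1,1,1,1,1,1,1,1,1,1,1,1,1,1,2).

Computing H_k = (kernel of ∂_k) / (image of ∂_{k+1}):

  H_0: rank C_0 − rank ∂_1 = 10 − 9 = 1, and the invariant factors of ∂_1 are all 1, so H_0 ≅ Z.
  H_1: rank ker ∂_1 − rank ∂_2 = (30 − 9) − 20 = 1, and ∂_2 has invariant factor 2 > 1, so H_1 ≅ Z ⊕ Z/2Z.
  H_2: rank ker ∂_2 − rank ∂_3 = (20 − 20) − 0 = 0, and there is no ∂_3, so H_2 ≅ 0.

As a check, the Euler characteristic is 10 − 30 + 20 = 0, which agrees with 1 − 1 + 0 = 0.
(K is a triangulation of the Klein bottle.)

H_0 ≅ Z,  H_1 ≅ Z ⊕ Z/2Z,  H_2 = 0.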